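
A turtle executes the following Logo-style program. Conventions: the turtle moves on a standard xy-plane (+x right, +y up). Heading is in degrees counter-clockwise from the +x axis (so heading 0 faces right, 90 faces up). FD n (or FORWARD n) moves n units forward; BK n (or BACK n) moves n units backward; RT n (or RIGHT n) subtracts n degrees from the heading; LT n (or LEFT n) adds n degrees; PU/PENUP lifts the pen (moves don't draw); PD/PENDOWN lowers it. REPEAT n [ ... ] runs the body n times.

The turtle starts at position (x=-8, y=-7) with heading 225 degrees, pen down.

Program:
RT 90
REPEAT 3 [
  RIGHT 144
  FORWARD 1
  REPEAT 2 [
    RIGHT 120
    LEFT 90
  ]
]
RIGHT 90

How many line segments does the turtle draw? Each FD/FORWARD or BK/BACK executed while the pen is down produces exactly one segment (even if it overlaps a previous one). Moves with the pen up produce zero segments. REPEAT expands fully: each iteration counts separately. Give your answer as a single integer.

Answer: 3

Derivation:
Executing turtle program step by step:
Start: pos=(-8,-7), heading=225, pen down
RT 90: heading 225 -> 135
REPEAT 3 [
  -- iteration 1/3 --
  RT 144: heading 135 -> 351
  FD 1: (-8,-7) -> (-7.012,-7.156) [heading=351, draw]
  REPEAT 2 [
    -- iteration 1/2 --
    RT 120: heading 351 -> 231
    LT 90: heading 231 -> 321
    -- iteration 2/2 --
    RT 120: heading 321 -> 201
    LT 90: heading 201 -> 291
  ]
  -- iteration 2/3 --
  RT 144: heading 291 -> 147
  FD 1: (-7.012,-7.156) -> (-7.851,-6.612) [heading=147, draw]
  REPEAT 2 [
    -- iteration 1/2 --
    RT 120: heading 147 -> 27
    LT 90: heading 27 -> 117
    -- iteration 2/2 --
    RT 120: heading 117 -> 357
    LT 90: heading 357 -> 87
  ]
  -- iteration 3/3 --
  RT 144: heading 87 -> 303
  FD 1: (-7.851,-6.612) -> (-7.306,-7.45) [heading=303, draw]
  REPEAT 2 [
    -- iteration 1/2 --
    RT 120: heading 303 -> 183
    LT 90: heading 183 -> 273
    -- iteration 2/2 --
    RT 120: heading 273 -> 153
    LT 90: heading 153 -> 243
  ]
]
RT 90: heading 243 -> 153
Final: pos=(-7.306,-7.45), heading=153, 3 segment(s) drawn
Segments drawn: 3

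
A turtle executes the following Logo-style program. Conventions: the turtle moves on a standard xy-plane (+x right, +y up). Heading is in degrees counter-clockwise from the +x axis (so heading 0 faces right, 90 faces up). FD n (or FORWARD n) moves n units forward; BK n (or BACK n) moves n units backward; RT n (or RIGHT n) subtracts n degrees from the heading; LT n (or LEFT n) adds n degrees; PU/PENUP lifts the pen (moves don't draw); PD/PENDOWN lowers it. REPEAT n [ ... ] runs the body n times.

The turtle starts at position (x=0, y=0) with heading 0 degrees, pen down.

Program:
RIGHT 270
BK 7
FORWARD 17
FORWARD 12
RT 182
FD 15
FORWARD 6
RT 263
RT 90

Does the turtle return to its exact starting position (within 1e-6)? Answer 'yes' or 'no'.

Executing turtle program step by step:
Start: pos=(0,0), heading=0, pen down
RT 270: heading 0 -> 90
BK 7: (0,0) -> (0,-7) [heading=90, draw]
FD 17: (0,-7) -> (0,10) [heading=90, draw]
FD 12: (0,10) -> (0,22) [heading=90, draw]
RT 182: heading 90 -> 268
FD 15: (0,22) -> (-0.523,7.009) [heading=268, draw]
FD 6: (-0.523,7.009) -> (-0.733,1.013) [heading=268, draw]
RT 263: heading 268 -> 5
RT 90: heading 5 -> 275
Final: pos=(-0.733,1.013), heading=275, 5 segment(s) drawn

Start position: (0, 0)
Final position: (-0.733, 1.013)
Distance = 1.25; >= 1e-6 -> NOT closed

Answer: no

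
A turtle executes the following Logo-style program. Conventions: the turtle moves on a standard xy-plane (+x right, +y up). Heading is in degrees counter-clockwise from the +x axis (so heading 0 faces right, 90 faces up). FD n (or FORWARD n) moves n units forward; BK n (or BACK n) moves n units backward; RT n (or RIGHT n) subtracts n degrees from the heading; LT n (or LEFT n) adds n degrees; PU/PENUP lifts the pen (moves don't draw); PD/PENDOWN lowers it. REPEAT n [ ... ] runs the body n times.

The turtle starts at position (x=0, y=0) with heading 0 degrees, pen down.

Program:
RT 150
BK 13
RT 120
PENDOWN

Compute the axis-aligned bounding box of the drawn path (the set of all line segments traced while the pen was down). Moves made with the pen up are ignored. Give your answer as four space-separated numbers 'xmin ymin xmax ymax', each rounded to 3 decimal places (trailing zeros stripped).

Executing turtle program step by step:
Start: pos=(0,0), heading=0, pen down
RT 150: heading 0 -> 210
BK 13: (0,0) -> (11.258,6.5) [heading=210, draw]
RT 120: heading 210 -> 90
PD: pen down
Final: pos=(11.258,6.5), heading=90, 1 segment(s) drawn

Segment endpoints: x in {0, 11.258}, y in {0, 6.5}
xmin=0, ymin=0, xmax=11.258, ymax=6.5

Answer: 0 0 11.258 6.5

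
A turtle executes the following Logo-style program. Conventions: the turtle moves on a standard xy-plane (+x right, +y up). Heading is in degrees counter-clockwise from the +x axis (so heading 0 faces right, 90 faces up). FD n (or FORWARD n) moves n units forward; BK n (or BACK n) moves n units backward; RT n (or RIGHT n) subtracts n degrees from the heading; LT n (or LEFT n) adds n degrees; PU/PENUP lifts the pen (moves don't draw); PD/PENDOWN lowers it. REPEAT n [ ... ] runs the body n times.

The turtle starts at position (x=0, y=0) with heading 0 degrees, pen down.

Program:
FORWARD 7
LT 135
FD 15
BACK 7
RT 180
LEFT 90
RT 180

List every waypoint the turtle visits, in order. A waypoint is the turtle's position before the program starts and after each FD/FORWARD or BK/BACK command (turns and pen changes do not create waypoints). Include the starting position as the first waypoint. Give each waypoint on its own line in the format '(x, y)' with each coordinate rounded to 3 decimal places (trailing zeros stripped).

Executing turtle program step by step:
Start: pos=(0,0), heading=0, pen down
FD 7: (0,0) -> (7,0) [heading=0, draw]
LT 135: heading 0 -> 135
FD 15: (7,0) -> (-3.607,10.607) [heading=135, draw]
BK 7: (-3.607,10.607) -> (1.343,5.657) [heading=135, draw]
RT 180: heading 135 -> 315
LT 90: heading 315 -> 45
RT 180: heading 45 -> 225
Final: pos=(1.343,5.657), heading=225, 3 segment(s) drawn
Waypoints (4 total):
(0, 0)
(7, 0)
(-3.607, 10.607)
(1.343, 5.657)

Answer: (0, 0)
(7, 0)
(-3.607, 10.607)
(1.343, 5.657)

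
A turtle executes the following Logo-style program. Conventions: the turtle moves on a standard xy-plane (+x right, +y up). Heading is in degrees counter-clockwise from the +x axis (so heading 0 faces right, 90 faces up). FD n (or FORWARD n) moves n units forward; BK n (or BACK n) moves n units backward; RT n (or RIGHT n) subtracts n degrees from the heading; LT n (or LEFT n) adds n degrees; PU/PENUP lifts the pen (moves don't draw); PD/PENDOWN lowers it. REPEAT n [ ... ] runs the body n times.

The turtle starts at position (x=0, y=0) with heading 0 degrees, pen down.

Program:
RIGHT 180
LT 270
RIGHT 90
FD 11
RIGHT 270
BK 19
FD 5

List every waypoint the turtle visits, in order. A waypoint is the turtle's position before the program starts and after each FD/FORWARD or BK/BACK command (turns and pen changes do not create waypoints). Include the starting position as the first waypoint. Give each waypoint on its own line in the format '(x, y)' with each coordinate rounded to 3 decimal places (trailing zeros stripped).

Executing turtle program step by step:
Start: pos=(0,0), heading=0, pen down
RT 180: heading 0 -> 180
LT 270: heading 180 -> 90
RT 90: heading 90 -> 0
FD 11: (0,0) -> (11,0) [heading=0, draw]
RT 270: heading 0 -> 90
BK 19: (11,0) -> (11,-19) [heading=90, draw]
FD 5: (11,-19) -> (11,-14) [heading=90, draw]
Final: pos=(11,-14), heading=90, 3 segment(s) drawn
Waypoints (4 total):
(0, 0)
(11, 0)
(11, -19)
(11, -14)

Answer: (0, 0)
(11, 0)
(11, -19)
(11, -14)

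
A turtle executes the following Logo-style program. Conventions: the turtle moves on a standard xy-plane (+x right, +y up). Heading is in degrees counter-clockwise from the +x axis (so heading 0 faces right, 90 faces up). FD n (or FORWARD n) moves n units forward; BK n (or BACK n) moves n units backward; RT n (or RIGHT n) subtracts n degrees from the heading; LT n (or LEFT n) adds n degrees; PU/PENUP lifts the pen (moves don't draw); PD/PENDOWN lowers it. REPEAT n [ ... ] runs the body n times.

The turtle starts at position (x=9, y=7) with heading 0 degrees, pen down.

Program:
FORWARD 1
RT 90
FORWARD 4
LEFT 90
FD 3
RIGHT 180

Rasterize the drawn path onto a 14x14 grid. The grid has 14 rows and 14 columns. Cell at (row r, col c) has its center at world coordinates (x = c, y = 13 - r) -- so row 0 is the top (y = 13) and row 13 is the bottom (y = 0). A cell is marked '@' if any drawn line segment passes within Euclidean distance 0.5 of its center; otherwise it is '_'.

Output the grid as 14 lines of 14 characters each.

Segment 0: (9,7) -> (10,7)
Segment 1: (10,7) -> (10,3)
Segment 2: (10,3) -> (13,3)

Answer: ______________
______________
______________
______________
______________
______________
_________@@___
__________@___
__________@___
__________@___
__________@@@@
______________
______________
______________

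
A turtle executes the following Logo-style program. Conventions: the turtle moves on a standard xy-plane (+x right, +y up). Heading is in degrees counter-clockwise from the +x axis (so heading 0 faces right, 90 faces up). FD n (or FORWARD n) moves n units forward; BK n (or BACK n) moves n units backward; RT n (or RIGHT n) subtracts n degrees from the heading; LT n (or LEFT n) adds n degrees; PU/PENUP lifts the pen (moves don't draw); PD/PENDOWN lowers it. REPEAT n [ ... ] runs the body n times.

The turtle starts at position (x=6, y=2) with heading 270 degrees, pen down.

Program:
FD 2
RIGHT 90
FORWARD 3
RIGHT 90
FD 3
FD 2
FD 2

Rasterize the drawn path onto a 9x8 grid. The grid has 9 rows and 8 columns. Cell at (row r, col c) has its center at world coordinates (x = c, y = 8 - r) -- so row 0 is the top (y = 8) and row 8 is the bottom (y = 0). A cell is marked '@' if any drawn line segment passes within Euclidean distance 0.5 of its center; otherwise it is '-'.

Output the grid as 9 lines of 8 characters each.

Segment 0: (6,2) -> (6,0)
Segment 1: (6,0) -> (3,0)
Segment 2: (3,0) -> (3,3)
Segment 3: (3,3) -> (3,5)
Segment 4: (3,5) -> (3,7)

Answer: --------
---@----
---@----
---@----
---@----
---@----
---@--@-
---@--@-
---@@@@-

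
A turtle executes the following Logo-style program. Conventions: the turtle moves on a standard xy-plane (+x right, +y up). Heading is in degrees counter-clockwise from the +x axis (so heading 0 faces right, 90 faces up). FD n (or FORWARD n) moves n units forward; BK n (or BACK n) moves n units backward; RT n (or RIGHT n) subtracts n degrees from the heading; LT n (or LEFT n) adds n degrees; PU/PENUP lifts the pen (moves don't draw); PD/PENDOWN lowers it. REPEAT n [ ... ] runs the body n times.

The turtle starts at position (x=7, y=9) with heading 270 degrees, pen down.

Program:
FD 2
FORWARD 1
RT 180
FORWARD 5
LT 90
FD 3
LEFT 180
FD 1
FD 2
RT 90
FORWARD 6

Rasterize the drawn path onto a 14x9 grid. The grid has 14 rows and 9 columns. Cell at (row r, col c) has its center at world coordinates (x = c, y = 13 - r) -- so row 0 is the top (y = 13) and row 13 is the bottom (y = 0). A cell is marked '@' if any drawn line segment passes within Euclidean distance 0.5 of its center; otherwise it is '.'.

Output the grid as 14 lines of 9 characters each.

Answer: .........
.........
....@@@@.
.......@.
.......@.
.......@.
.......@.
.......@.
.......@.
.........
.........
.........
.........
.........

Derivation:
Segment 0: (7,9) -> (7,7)
Segment 1: (7,7) -> (7,6)
Segment 2: (7,6) -> (7,11)
Segment 3: (7,11) -> (4,11)
Segment 4: (4,11) -> (5,11)
Segment 5: (5,11) -> (7,11)
Segment 6: (7,11) -> (7,5)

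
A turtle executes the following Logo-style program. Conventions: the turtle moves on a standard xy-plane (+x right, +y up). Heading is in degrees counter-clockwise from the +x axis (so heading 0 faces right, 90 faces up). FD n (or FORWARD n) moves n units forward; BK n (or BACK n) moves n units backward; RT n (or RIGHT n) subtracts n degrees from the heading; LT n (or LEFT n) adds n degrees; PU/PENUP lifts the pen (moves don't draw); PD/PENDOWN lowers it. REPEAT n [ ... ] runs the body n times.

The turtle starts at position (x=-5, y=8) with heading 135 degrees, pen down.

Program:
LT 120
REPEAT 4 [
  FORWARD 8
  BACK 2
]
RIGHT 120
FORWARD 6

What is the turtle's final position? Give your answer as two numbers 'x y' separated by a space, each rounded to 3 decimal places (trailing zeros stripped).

Answer: -15.454 -10.94

Derivation:
Executing turtle program step by step:
Start: pos=(-5,8), heading=135, pen down
LT 120: heading 135 -> 255
REPEAT 4 [
  -- iteration 1/4 --
  FD 8: (-5,8) -> (-7.071,0.273) [heading=255, draw]
  BK 2: (-7.071,0.273) -> (-6.553,2.204) [heading=255, draw]
  -- iteration 2/4 --
  FD 8: (-6.553,2.204) -> (-8.623,-5.523) [heading=255, draw]
  BK 2: (-8.623,-5.523) -> (-8.106,-3.591) [heading=255, draw]
  -- iteration 3/4 --
  FD 8: (-8.106,-3.591) -> (-10.176,-11.319) [heading=255, draw]
  BK 2: (-10.176,-11.319) -> (-9.659,-9.387) [heading=255, draw]
  -- iteration 4/4 --
  FD 8: (-9.659,-9.387) -> (-11.729,-17.114) [heading=255, draw]
  BK 2: (-11.729,-17.114) -> (-11.212,-15.182) [heading=255, draw]
]
RT 120: heading 255 -> 135
FD 6: (-11.212,-15.182) -> (-15.454,-10.94) [heading=135, draw]
Final: pos=(-15.454,-10.94), heading=135, 9 segment(s) drawn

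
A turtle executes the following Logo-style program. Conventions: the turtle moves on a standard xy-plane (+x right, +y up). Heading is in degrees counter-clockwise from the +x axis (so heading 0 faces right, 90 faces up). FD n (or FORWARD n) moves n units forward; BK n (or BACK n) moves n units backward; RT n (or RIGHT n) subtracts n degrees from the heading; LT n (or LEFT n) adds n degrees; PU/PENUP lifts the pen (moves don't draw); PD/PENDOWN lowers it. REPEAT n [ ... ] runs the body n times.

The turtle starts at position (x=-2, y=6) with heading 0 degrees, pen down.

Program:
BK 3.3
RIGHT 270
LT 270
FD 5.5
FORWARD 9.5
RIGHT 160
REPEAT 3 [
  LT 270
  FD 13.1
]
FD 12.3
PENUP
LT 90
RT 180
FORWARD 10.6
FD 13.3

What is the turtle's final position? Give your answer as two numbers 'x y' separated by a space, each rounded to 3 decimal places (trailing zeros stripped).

Executing turtle program step by step:
Start: pos=(-2,6), heading=0, pen down
BK 3.3: (-2,6) -> (-5.3,6) [heading=0, draw]
RT 270: heading 0 -> 90
LT 270: heading 90 -> 0
FD 5.5: (-5.3,6) -> (0.2,6) [heading=0, draw]
FD 9.5: (0.2,6) -> (9.7,6) [heading=0, draw]
RT 160: heading 0 -> 200
REPEAT 3 [
  -- iteration 1/3 --
  LT 270: heading 200 -> 110
  FD 13.1: (9.7,6) -> (5.22,18.31) [heading=110, draw]
  -- iteration 2/3 --
  LT 270: heading 110 -> 20
  FD 13.1: (5.22,18.31) -> (17.53,22.79) [heading=20, draw]
  -- iteration 3/3 --
  LT 270: heading 20 -> 290
  FD 13.1: (17.53,22.79) -> (22.01,10.48) [heading=290, draw]
]
FD 12.3: (22.01,10.48) -> (26.217,-1.078) [heading=290, draw]
PU: pen up
LT 90: heading 290 -> 20
RT 180: heading 20 -> 200
FD 10.6: (26.217,-1.078) -> (16.256,-4.703) [heading=200, move]
FD 13.3: (16.256,-4.703) -> (3.758,-9.252) [heading=200, move]
Final: pos=(3.758,-9.252), heading=200, 7 segment(s) drawn

Answer: 3.758 -9.252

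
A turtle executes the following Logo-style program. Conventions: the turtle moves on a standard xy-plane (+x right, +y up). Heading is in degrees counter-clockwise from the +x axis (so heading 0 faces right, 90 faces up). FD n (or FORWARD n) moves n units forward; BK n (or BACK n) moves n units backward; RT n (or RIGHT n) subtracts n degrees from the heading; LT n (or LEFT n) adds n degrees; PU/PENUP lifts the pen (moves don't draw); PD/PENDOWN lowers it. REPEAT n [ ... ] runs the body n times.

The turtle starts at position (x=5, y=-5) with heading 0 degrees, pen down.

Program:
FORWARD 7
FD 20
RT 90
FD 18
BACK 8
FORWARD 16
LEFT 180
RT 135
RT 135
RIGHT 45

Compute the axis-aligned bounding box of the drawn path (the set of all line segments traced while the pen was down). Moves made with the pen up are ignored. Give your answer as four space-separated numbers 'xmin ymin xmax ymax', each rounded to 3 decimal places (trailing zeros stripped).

Answer: 5 -31 32 -5

Derivation:
Executing turtle program step by step:
Start: pos=(5,-5), heading=0, pen down
FD 7: (5,-5) -> (12,-5) [heading=0, draw]
FD 20: (12,-5) -> (32,-5) [heading=0, draw]
RT 90: heading 0 -> 270
FD 18: (32,-5) -> (32,-23) [heading=270, draw]
BK 8: (32,-23) -> (32,-15) [heading=270, draw]
FD 16: (32,-15) -> (32,-31) [heading=270, draw]
LT 180: heading 270 -> 90
RT 135: heading 90 -> 315
RT 135: heading 315 -> 180
RT 45: heading 180 -> 135
Final: pos=(32,-31), heading=135, 5 segment(s) drawn

Segment endpoints: x in {5, 12, 32}, y in {-31, -23, -15, -5}
xmin=5, ymin=-31, xmax=32, ymax=-5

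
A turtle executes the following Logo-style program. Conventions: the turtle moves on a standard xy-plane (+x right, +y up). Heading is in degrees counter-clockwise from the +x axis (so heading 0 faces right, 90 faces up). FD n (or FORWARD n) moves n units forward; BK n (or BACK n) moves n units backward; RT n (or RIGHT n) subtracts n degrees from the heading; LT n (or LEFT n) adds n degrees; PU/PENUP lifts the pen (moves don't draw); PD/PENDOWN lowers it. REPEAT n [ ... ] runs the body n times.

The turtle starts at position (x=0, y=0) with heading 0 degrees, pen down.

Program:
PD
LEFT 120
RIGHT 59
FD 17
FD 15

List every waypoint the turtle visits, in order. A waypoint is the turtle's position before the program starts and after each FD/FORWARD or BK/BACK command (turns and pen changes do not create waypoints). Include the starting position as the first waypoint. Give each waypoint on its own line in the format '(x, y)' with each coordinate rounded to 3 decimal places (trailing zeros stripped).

Executing turtle program step by step:
Start: pos=(0,0), heading=0, pen down
PD: pen down
LT 120: heading 0 -> 120
RT 59: heading 120 -> 61
FD 17: (0,0) -> (8.242,14.869) [heading=61, draw]
FD 15: (8.242,14.869) -> (15.514,27.988) [heading=61, draw]
Final: pos=(15.514,27.988), heading=61, 2 segment(s) drawn
Waypoints (3 total):
(0, 0)
(8.242, 14.869)
(15.514, 27.988)

Answer: (0, 0)
(8.242, 14.869)
(15.514, 27.988)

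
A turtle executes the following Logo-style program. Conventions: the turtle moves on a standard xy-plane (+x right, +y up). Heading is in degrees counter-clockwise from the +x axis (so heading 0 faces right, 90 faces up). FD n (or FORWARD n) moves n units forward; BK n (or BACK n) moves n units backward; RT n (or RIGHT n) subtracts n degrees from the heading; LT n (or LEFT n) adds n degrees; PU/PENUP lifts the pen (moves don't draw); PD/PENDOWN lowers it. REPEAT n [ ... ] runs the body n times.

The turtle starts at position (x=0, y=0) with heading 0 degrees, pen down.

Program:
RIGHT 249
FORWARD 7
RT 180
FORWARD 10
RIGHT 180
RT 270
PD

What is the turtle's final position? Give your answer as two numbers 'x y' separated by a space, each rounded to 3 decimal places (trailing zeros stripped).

Answer: 1.075 -2.801

Derivation:
Executing turtle program step by step:
Start: pos=(0,0), heading=0, pen down
RT 249: heading 0 -> 111
FD 7: (0,0) -> (-2.509,6.535) [heading=111, draw]
RT 180: heading 111 -> 291
FD 10: (-2.509,6.535) -> (1.075,-2.801) [heading=291, draw]
RT 180: heading 291 -> 111
RT 270: heading 111 -> 201
PD: pen down
Final: pos=(1.075,-2.801), heading=201, 2 segment(s) drawn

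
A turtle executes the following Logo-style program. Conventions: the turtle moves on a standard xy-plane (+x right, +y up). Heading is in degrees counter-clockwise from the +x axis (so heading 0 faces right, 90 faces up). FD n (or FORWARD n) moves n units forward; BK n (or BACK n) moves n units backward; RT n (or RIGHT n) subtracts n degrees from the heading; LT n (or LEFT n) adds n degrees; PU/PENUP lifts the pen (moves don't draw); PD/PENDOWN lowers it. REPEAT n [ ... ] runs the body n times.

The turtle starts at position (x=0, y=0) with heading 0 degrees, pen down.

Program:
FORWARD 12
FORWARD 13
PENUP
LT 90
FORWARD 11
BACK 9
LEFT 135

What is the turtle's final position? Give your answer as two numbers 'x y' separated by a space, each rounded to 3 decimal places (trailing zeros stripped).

Executing turtle program step by step:
Start: pos=(0,0), heading=0, pen down
FD 12: (0,0) -> (12,0) [heading=0, draw]
FD 13: (12,0) -> (25,0) [heading=0, draw]
PU: pen up
LT 90: heading 0 -> 90
FD 11: (25,0) -> (25,11) [heading=90, move]
BK 9: (25,11) -> (25,2) [heading=90, move]
LT 135: heading 90 -> 225
Final: pos=(25,2), heading=225, 2 segment(s) drawn

Answer: 25 2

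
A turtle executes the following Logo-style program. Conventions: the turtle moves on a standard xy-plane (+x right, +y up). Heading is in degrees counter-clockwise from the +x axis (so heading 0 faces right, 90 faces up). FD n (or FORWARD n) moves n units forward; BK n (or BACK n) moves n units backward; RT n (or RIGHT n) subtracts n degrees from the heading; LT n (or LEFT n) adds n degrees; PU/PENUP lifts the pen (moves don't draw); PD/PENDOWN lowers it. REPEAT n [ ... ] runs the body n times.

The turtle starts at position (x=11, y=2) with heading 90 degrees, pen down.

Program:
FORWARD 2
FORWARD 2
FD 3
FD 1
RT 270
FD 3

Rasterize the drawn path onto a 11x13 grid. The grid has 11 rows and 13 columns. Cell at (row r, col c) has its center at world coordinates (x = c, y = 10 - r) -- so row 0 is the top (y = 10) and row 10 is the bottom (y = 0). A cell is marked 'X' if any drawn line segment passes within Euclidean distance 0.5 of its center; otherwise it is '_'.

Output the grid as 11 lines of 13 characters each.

Segment 0: (11,2) -> (11,4)
Segment 1: (11,4) -> (11,6)
Segment 2: (11,6) -> (11,9)
Segment 3: (11,9) -> (11,10)
Segment 4: (11,10) -> (8,10)

Answer: ________XXXX_
___________X_
___________X_
___________X_
___________X_
___________X_
___________X_
___________X_
___________X_
_____________
_____________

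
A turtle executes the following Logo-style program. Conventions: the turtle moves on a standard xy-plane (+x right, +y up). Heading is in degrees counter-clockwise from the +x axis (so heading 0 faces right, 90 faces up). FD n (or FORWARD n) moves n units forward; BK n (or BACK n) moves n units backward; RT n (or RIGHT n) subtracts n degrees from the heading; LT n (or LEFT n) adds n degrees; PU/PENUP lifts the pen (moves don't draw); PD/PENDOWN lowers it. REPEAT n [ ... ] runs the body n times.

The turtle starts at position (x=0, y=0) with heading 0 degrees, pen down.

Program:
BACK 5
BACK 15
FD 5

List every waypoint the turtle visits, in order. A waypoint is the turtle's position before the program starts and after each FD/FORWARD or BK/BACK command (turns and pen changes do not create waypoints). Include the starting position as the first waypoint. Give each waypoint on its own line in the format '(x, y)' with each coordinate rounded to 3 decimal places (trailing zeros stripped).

Answer: (0, 0)
(-5, 0)
(-20, 0)
(-15, 0)

Derivation:
Executing turtle program step by step:
Start: pos=(0,0), heading=0, pen down
BK 5: (0,0) -> (-5,0) [heading=0, draw]
BK 15: (-5,0) -> (-20,0) [heading=0, draw]
FD 5: (-20,0) -> (-15,0) [heading=0, draw]
Final: pos=(-15,0), heading=0, 3 segment(s) drawn
Waypoints (4 total):
(0, 0)
(-5, 0)
(-20, 0)
(-15, 0)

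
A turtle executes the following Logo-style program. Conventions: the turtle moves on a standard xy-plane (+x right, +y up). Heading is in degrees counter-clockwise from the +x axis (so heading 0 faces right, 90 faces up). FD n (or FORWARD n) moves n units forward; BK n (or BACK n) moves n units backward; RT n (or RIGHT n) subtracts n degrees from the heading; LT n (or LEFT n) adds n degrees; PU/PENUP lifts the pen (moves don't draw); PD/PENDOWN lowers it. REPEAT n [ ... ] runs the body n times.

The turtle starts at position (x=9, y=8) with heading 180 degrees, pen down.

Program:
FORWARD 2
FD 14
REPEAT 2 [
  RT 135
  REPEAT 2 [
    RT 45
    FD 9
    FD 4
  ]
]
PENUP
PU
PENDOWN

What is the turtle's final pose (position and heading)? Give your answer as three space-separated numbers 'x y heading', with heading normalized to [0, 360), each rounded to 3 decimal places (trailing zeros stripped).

Answer: 6 21 90

Derivation:
Executing turtle program step by step:
Start: pos=(9,8), heading=180, pen down
FD 2: (9,8) -> (7,8) [heading=180, draw]
FD 14: (7,8) -> (-7,8) [heading=180, draw]
REPEAT 2 [
  -- iteration 1/2 --
  RT 135: heading 180 -> 45
  REPEAT 2 [
    -- iteration 1/2 --
    RT 45: heading 45 -> 0
    FD 9: (-7,8) -> (2,8) [heading=0, draw]
    FD 4: (2,8) -> (6,8) [heading=0, draw]
    -- iteration 2/2 --
    RT 45: heading 0 -> 315
    FD 9: (6,8) -> (12.364,1.636) [heading=315, draw]
    FD 4: (12.364,1.636) -> (15.192,-1.192) [heading=315, draw]
  ]
  -- iteration 2/2 --
  RT 135: heading 315 -> 180
  REPEAT 2 [
    -- iteration 1/2 --
    RT 45: heading 180 -> 135
    FD 9: (15.192,-1.192) -> (8.828,5.172) [heading=135, draw]
    FD 4: (8.828,5.172) -> (6,8) [heading=135, draw]
    -- iteration 2/2 --
    RT 45: heading 135 -> 90
    FD 9: (6,8) -> (6,17) [heading=90, draw]
    FD 4: (6,17) -> (6,21) [heading=90, draw]
  ]
]
PU: pen up
PU: pen up
PD: pen down
Final: pos=(6,21), heading=90, 10 segment(s) drawn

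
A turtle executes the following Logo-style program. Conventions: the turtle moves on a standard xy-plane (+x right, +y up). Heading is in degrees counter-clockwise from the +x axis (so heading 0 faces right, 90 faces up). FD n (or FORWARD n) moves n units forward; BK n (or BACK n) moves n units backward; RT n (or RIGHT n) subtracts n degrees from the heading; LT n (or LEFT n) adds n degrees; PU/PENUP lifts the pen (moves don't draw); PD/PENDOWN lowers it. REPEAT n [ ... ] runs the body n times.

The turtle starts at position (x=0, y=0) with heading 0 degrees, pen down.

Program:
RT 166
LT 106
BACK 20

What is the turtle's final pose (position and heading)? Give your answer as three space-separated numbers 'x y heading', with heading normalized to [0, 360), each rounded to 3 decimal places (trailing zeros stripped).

Answer: -10 17.321 300

Derivation:
Executing turtle program step by step:
Start: pos=(0,0), heading=0, pen down
RT 166: heading 0 -> 194
LT 106: heading 194 -> 300
BK 20: (0,0) -> (-10,17.321) [heading=300, draw]
Final: pos=(-10,17.321), heading=300, 1 segment(s) drawn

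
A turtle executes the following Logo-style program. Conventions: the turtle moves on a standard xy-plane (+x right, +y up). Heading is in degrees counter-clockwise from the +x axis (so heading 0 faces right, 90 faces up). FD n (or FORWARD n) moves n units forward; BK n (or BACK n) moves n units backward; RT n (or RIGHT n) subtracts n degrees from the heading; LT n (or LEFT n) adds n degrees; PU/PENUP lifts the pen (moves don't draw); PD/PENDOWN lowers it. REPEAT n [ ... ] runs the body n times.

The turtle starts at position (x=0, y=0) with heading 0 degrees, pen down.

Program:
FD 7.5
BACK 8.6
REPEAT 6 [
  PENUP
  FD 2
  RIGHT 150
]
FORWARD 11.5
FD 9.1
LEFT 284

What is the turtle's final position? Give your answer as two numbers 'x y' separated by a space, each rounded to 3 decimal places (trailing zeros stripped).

Answer: -19.7 -0.536

Derivation:
Executing turtle program step by step:
Start: pos=(0,0), heading=0, pen down
FD 7.5: (0,0) -> (7.5,0) [heading=0, draw]
BK 8.6: (7.5,0) -> (-1.1,0) [heading=0, draw]
REPEAT 6 [
  -- iteration 1/6 --
  PU: pen up
  FD 2: (-1.1,0) -> (0.9,0) [heading=0, move]
  RT 150: heading 0 -> 210
  -- iteration 2/6 --
  PU: pen up
  FD 2: (0.9,0) -> (-0.832,-1) [heading=210, move]
  RT 150: heading 210 -> 60
  -- iteration 3/6 --
  PU: pen up
  FD 2: (-0.832,-1) -> (0.168,0.732) [heading=60, move]
  RT 150: heading 60 -> 270
  -- iteration 4/6 --
  PU: pen up
  FD 2: (0.168,0.732) -> (0.168,-1.268) [heading=270, move]
  RT 150: heading 270 -> 120
  -- iteration 5/6 --
  PU: pen up
  FD 2: (0.168,-1.268) -> (-0.832,0.464) [heading=120, move]
  RT 150: heading 120 -> 330
  -- iteration 6/6 --
  PU: pen up
  FD 2: (-0.832,0.464) -> (0.9,-0.536) [heading=330, move]
  RT 150: heading 330 -> 180
]
FD 11.5: (0.9,-0.536) -> (-10.6,-0.536) [heading=180, move]
FD 9.1: (-10.6,-0.536) -> (-19.7,-0.536) [heading=180, move]
LT 284: heading 180 -> 104
Final: pos=(-19.7,-0.536), heading=104, 2 segment(s) drawn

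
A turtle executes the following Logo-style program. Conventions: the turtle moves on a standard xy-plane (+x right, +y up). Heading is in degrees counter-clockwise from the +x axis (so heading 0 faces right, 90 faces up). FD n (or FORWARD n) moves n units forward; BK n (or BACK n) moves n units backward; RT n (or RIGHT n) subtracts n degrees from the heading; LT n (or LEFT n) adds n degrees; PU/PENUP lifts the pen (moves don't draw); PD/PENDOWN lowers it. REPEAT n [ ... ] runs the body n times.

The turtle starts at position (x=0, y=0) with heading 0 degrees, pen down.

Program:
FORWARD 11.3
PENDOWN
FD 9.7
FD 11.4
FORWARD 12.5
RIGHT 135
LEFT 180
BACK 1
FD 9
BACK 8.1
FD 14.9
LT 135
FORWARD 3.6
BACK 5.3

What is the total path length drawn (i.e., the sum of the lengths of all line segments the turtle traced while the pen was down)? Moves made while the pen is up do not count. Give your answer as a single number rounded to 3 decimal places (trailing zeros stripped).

Executing turtle program step by step:
Start: pos=(0,0), heading=0, pen down
FD 11.3: (0,0) -> (11.3,0) [heading=0, draw]
PD: pen down
FD 9.7: (11.3,0) -> (21,0) [heading=0, draw]
FD 11.4: (21,0) -> (32.4,0) [heading=0, draw]
FD 12.5: (32.4,0) -> (44.9,0) [heading=0, draw]
RT 135: heading 0 -> 225
LT 180: heading 225 -> 45
BK 1: (44.9,0) -> (44.193,-0.707) [heading=45, draw]
FD 9: (44.193,-0.707) -> (50.557,5.657) [heading=45, draw]
BK 8.1: (50.557,5.657) -> (44.829,-0.071) [heading=45, draw]
FD 14.9: (44.829,-0.071) -> (55.365,10.465) [heading=45, draw]
LT 135: heading 45 -> 180
FD 3.6: (55.365,10.465) -> (51.765,10.465) [heading=180, draw]
BK 5.3: (51.765,10.465) -> (57.065,10.465) [heading=180, draw]
Final: pos=(57.065,10.465), heading=180, 10 segment(s) drawn

Segment lengths:
  seg 1: (0,0) -> (11.3,0), length = 11.3
  seg 2: (11.3,0) -> (21,0), length = 9.7
  seg 3: (21,0) -> (32.4,0), length = 11.4
  seg 4: (32.4,0) -> (44.9,0), length = 12.5
  seg 5: (44.9,0) -> (44.193,-0.707), length = 1
  seg 6: (44.193,-0.707) -> (50.557,5.657), length = 9
  seg 7: (50.557,5.657) -> (44.829,-0.071), length = 8.1
  seg 8: (44.829,-0.071) -> (55.365,10.465), length = 14.9
  seg 9: (55.365,10.465) -> (51.765,10.465), length = 3.6
  seg 10: (51.765,10.465) -> (57.065,10.465), length = 5.3
Total = 86.8

Answer: 86.8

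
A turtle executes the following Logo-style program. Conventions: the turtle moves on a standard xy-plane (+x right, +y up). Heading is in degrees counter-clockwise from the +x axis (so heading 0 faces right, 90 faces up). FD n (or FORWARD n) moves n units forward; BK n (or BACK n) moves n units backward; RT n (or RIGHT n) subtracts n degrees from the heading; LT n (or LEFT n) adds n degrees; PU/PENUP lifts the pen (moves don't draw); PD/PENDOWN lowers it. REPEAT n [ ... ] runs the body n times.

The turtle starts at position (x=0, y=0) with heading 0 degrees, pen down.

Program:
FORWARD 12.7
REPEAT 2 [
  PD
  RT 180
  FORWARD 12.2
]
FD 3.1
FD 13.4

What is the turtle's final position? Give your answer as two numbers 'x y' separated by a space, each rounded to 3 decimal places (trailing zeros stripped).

Answer: 29.2 0

Derivation:
Executing turtle program step by step:
Start: pos=(0,0), heading=0, pen down
FD 12.7: (0,0) -> (12.7,0) [heading=0, draw]
REPEAT 2 [
  -- iteration 1/2 --
  PD: pen down
  RT 180: heading 0 -> 180
  FD 12.2: (12.7,0) -> (0.5,0) [heading=180, draw]
  -- iteration 2/2 --
  PD: pen down
  RT 180: heading 180 -> 0
  FD 12.2: (0.5,0) -> (12.7,0) [heading=0, draw]
]
FD 3.1: (12.7,0) -> (15.8,0) [heading=0, draw]
FD 13.4: (15.8,0) -> (29.2,0) [heading=0, draw]
Final: pos=(29.2,0), heading=0, 5 segment(s) drawn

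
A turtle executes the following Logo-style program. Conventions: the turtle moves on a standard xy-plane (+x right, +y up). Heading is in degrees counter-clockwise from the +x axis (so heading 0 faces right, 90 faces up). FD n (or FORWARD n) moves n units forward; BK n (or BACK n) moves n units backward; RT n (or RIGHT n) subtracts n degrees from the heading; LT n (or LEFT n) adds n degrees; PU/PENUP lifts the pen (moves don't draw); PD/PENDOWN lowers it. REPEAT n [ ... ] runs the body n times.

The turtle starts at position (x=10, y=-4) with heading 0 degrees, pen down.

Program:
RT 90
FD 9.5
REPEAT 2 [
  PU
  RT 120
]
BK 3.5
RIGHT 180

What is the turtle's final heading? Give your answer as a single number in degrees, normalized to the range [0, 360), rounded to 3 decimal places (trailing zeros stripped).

Answer: 210

Derivation:
Executing turtle program step by step:
Start: pos=(10,-4), heading=0, pen down
RT 90: heading 0 -> 270
FD 9.5: (10,-4) -> (10,-13.5) [heading=270, draw]
REPEAT 2 [
  -- iteration 1/2 --
  PU: pen up
  RT 120: heading 270 -> 150
  -- iteration 2/2 --
  PU: pen up
  RT 120: heading 150 -> 30
]
BK 3.5: (10,-13.5) -> (6.969,-15.25) [heading=30, move]
RT 180: heading 30 -> 210
Final: pos=(6.969,-15.25), heading=210, 1 segment(s) drawn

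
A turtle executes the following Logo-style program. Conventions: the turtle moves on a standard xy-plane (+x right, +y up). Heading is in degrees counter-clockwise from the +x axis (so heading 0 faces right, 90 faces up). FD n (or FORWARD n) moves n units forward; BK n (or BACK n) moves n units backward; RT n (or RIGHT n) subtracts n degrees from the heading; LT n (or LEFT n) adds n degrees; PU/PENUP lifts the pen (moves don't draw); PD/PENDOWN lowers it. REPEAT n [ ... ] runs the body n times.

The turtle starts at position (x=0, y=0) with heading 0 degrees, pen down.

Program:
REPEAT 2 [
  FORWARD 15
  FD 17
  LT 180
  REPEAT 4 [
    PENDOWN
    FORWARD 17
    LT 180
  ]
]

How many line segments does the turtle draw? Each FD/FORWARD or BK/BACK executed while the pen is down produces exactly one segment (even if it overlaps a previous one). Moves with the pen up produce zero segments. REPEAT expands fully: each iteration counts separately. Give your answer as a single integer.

Answer: 12

Derivation:
Executing turtle program step by step:
Start: pos=(0,0), heading=0, pen down
REPEAT 2 [
  -- iteration 1/2 --
  FD 15: (0,0) -> (15,0) [heading=0, draw]
  FD 17: (15,0) -> (32,0) [heading=0, draw]
  LT 180: heading 0 -> 180
  REPEAT 4 [
    -- iteration 1/4 --
    PD: pen down
    FD 17: (32,0) -> (15,0) [heading=180, draw]
    LT 180: heading 180 -> 0
    -- iteration 2/4 --
    PD: pen down
    FD 17: (15,0) -> (32,0) [heading=0, draw]
    LT 180: heading 0 -> 180
    -- iteration 3/4 --
    PD: pen down
    FD 17: (32,0) -> (15,0) [heading=180, draw]
    LT 180: heading 180 -> 0
    -- iteration 4/4 --
    PD: pen down
    FD 17: (15,0) -> (32,0) [heading=0, draw]
    LT 180: heading 0 -> 180
  ]
  -- iteration 2/2 --
  FD 15: (32,0) -> (17,0) [heading=180, draw]
  FD 17: (17,0) -> (0,0) [heading=180, draw]
  LT 180: heading 180 -> 0
  REPEAT 4 [
    -- iteration 1/4 --
    PD: pen down
    FD 17: (0,0) -> (17,0) [heading=0, draw]
    LT 180: heading 0 -> 180
    -- iteration 2/4 --
    PD: pen down
    FD 17: (17,0) -> (0,0) [heading=180, draw]
    LT 180: heading 180 -> 0
    -- iteration 3/4 --
    PD: pen down
    FD 17: (0,0) -> (17,0) [heading=0, draw]
    LT 180: heading 0 -> 180
    -- iteration 4/4 --
    PD: pen down
    FD 17: (17,0) -> (0,0) [heading=180, draw]
    LT 180: heading 180 -> 0
  ]
]
Final: pos=(0,0), heading=0, 12 segment(s) drawn
Segments drawn: 12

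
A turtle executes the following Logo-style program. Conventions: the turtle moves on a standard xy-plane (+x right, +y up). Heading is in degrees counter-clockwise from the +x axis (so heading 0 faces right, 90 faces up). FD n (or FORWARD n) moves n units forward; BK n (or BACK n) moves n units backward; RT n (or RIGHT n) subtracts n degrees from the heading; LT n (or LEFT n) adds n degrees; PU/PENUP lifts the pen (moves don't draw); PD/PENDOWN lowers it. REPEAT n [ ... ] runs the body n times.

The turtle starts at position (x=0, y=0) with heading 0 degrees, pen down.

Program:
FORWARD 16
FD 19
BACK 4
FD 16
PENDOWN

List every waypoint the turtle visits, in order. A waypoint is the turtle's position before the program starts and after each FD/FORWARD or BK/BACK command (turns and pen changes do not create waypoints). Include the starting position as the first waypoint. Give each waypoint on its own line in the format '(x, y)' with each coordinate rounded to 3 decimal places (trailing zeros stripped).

Executing turtle program step by step:
Start: pos=(0,0), heading=0, pen down
FD 16: (0,0) -> (16,0) [heading=0, draw]
FD 19: (16,0) -> (35,0) [heading=0, draw]
BK 4: (35,0) -> (31,0) [heading=0, draw]
FD 16: (31,0) -> (47,0) [heading=0, draw]
PD: pen down
Final: pos=(47,0), heading=0, 4 segment(s) drawn
Waypoints (5 total):
(0, 0)
(16, 0)
(35, 0)
(31, 0)
(47, 0)

Answer: (0, 0)
(16, 0)
(35, 0)
(31, 0)
(47, 0)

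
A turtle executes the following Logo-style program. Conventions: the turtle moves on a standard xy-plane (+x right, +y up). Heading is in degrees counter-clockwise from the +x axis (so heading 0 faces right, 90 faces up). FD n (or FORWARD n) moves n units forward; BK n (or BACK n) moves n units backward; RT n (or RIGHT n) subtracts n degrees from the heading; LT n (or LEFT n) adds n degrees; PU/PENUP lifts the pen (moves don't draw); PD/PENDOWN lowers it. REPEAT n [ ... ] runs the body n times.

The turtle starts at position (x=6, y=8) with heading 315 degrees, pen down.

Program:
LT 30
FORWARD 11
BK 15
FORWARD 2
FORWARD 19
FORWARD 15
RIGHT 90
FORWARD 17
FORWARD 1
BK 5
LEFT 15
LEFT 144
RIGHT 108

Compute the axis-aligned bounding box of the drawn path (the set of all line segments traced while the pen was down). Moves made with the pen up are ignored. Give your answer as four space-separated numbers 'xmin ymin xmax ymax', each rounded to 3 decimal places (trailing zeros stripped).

Answer: 2.136 -17.669 36.91 9.035

Derivation:
Executing turtle program step by step:
Start: pos=(6,8), heading=315, pen down
LT 30: heading 315 -> 345
FD 11: (6,8) -> (16.625,5.153) [heading=345, draw]
BK 15: (16.625,5.153) -> (2.136,9.035) [heading=345, draw]
FD 2: (2.136,9.035) -> (4.068,8.518) [heading=345, draw]
FD 19: (4.068,8.518) -> (22.421,3.6) [heading=345, draw]
FD 15: (22.421,3.6) -> (36.91,-0.282) [heading=345, draw]
RT 90: heading 345 -> 255
FD 17: (36.91,-0.282) -> (32.51,-16.703) [heading=255, draw]
FD 1: (32.51,-16.703) -> (32.251,-17.669) [heading=255, draw]
BK 5: (32.251,-17.669) -> (33.545,-12.839) [heading=255, draw]
LT 15: heading 255 -> 270
LT 144: heading 270 -> 54
RT 108: heading 54 -> 306
Final: pos=(33.545,-12.839), heading=306, 8 segment(s) drawn

Segment endpoints: x in {2.136, 4.068, 6, 16.625, 22.421, 32.251, 32.51, 33.545, 36.91}, y in {-17.669, -16.703, -12.839, -0.282, 3.6, 5.153, 8, 8.518, 9.035}
xmin=2.136, ymin=-17.669, xmax=36.91, ymax=9.035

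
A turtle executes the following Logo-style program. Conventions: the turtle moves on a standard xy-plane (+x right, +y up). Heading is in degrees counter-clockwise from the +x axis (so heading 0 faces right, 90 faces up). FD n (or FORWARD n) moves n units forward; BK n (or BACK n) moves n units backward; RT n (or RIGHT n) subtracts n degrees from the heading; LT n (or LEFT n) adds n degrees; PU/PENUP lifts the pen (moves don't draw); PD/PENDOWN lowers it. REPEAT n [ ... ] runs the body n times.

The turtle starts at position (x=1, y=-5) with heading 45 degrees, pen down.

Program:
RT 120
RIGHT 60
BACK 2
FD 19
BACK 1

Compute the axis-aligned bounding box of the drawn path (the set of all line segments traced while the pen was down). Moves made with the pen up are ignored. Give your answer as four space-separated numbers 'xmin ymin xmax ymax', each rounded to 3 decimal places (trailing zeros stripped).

Executing turtle program step by step:
Start: pos=(1,-5), heading=45, pen down
RT 120: heading 45 -> 285
RT 60: heading 285 -> 225
BK 2: (1,-5) -> (2.414,-3.586) [heading=225, draw]
FD 19: (2.414,-3.586) -> (-11.021,-17.021) [heading=225, draw]
BK 1: (-11.021,-17.021) -> (-10.314,-16.314) [heading=225, draw]
Final: pos=(-10.314,-16.314), heading=225, 3 segment(s) drawn

Segment endpoints: x in {-11.021, -10.314, 1, 2.414}, y in {-17.021, -16.314, -5, -3.586}
xmin=-11.021, ymin=-17.021, xmax=2.414, ymax=-3.586

Answer: -11.021 -17.021 2.414 -3.586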